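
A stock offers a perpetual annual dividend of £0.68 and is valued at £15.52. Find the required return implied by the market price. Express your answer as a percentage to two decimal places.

4.38%

P = C/r ⇒ r = C/P = £0.68/£15.52 = 0.043814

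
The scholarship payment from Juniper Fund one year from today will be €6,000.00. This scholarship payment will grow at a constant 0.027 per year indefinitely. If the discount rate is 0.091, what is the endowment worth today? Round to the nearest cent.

Growing perpetuity: P = D₁ / (r − g) = €6,000.0000 / (0.091 − 0.027) = €93,750.00

€93750.00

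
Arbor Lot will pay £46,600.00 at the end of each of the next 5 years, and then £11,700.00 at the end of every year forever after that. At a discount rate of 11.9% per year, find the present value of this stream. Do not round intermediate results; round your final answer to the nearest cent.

PV of 5-year annuity: £46,600.00 × [1 − (1+0.119)^−5] / 0.119 = 168399.55143
Perpetuity value at year 5: £11,700.00 / 0.119 = 98319.32773
PV of perpetuity: 98319.32773 / (1+0.119)^5 = 56038.75366
Total PV = 168399.55143 + 56038.75366 = 224438.30509

£224438.31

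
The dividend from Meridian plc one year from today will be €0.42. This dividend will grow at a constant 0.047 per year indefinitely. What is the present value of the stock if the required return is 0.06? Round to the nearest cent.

Growing perpetuity: P = D₁ / (r − g) = €0.4200 / (0.06 − 0.047) = €32.31

€32.31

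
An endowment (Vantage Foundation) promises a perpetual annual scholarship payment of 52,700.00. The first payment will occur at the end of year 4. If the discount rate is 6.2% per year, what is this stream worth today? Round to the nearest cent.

Value at end of year 3: C / r = 52,700.00 / 0.062 = 850,000.0000
Discount to today: PV = 850,000.0000 / (1 + 0.062)^3 = 850,000.0000 / 1.197770 = 709,651.91

709651.91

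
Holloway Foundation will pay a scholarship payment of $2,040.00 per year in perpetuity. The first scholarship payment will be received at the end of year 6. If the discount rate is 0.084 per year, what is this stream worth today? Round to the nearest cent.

Value at end of year 5: C / r = $2,040.00 / 0.084 = $24,285.7143
Discount to today: PV = $24,285.7143 / (1 + 0.084)^5 = $24,285.7143 / 1.496740 = $16,225.74

$16225.74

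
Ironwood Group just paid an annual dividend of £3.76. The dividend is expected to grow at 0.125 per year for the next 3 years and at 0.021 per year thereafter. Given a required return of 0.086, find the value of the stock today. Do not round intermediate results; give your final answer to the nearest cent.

D_1 = 4.23000
D_2 = 4.75875
D_3 = 5.35359
Terminal value at year 3: TV = D_3×(1+g_2)/(r−g_2) = 5.46602/0.065 = 84.09260
P_0 = D_1/(1+r)^1 + D_2/(1+r)^2 + D_3/(1+r)^3 + TV/(1+r)^3
    = 3.89503 + 4.03490 + 4.17980 + 65.65508 = 77.76481

£77.76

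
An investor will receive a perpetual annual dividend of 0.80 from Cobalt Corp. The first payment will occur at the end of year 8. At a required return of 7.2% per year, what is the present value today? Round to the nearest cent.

6.83

Value at end of year 7: C / r = 0.80 / 0.072 = 11.1111
Discount to today: PV = 11.1111 / (1 + 0.072)^7 = 11.1111 / 1.626910 = 6.83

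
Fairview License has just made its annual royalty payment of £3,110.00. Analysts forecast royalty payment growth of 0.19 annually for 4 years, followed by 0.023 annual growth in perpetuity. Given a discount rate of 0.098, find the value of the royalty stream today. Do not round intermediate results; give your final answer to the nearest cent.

D_1 = 3700.90000
D_2 = 4404.07100
D_3 = 5240.84449
D_4 = 6236.60494
Terminal value at year 4: TV = D_4×(1+g_2)/(r−g_2) = 6380.04686/0.075 = 85067.29142
P_0 = D_1/(1+r)^1 + D_2/(1+r)^2 + D_3/(1+r)^3 + D_4/(1+r)^4 + TV/(1+r)^4
    = 3370.58288 + 3652.99966 + 3959.07978 + 4290.80595 + 58526.59315 = 73800.06141

£73800.06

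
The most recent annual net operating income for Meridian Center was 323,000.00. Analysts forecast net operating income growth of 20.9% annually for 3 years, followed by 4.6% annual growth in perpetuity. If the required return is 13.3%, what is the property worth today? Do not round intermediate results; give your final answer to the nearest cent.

5823410.94

D_1 = 390507.00000
D_2 = 472122.96300
D_3 = 570796.66227
Terminal value at year 3: TV = D_3×(1+g_2)/(r−g_2) = 597053.30873/0.087 = 6862681.70955
P_0 = D_1/(1+r)^1 + D_2/(1+r)^2 + D_3/(1+r)^3 + TV/(1+r)^3
    = 344666.37246 + 367786.09383 + 392456.65264 + 4718501.82366 = 5823410.94259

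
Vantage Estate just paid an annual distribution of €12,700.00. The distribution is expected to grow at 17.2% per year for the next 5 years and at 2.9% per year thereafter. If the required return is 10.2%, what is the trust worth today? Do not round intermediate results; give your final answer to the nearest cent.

D_1 = 14884.40000
D_2 = 17444.51680
D_3 = 20444.97369
D_4 = 23961.50916
D_5 = 28082.88874
Terminal value at year 5: TV = D_5×(1+g_2)/(r−g_2) = 28897.29251/0.073 = 395853.32211
P_0 = D_1/(1+r)^1 + D_2/(1+r)^2 + D_3/(1+r)^3 + D_4/(1+r)^4 + D_5/(1+r)^5 + TV/(1+r)^5
    = 13506.71506 + 14364.67337 + 15277.12994 + 16247.54654 + 17279.60485 + 243571.41630 = 320247.08606

€320247.09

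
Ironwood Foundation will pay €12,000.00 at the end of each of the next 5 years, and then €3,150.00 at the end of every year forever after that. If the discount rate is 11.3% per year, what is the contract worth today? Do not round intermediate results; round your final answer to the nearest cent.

PV of 5-year annuity: €12,000.00 × [1 − (1+0.113)^−5] / 0.113 = 44018.08869
Perpetuity value at year 5: €3,150.00 / 0.113 = 27876.10619
PV of perpetuity: 27876.10619 / (1+0.113)^5 = 16321.35791
Total PV = 44018.08869 + 16321.35791 = 60339.44660

€60339.45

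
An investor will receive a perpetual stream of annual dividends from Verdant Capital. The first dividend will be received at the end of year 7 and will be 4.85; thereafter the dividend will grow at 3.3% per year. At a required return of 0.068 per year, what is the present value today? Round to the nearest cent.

93.38

Value at end of year 6: C₁ / (r − g) = 4.85 / (0.068 − 0.033) = 138.5714
Discount to today: PV = 138.5714 / (1 + 0.068)^6 = 138.5714 / 1.483978 = 93.38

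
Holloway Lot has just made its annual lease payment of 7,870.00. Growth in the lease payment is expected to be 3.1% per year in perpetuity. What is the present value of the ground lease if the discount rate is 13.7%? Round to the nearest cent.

76546.89

D₁ = D₀ × (1 + g) = 7,870.00 × 1.031 = 8,113.9700
Growing perpetuity: P = D₁ / (r − g) = 8,113.9700 / (0.137 − 0.031) = 76,546.89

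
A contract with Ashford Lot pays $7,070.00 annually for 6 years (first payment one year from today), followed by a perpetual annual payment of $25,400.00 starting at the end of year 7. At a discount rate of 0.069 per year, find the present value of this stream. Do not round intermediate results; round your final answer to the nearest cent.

$280474.89

PV of 6-year annuity: $7,070.00 × [1 − (1+0.069)^−6] / 0.069 = 33803.72184
Perpetuity value at year 6: $25,400.00 / 0.069 = 368115.94203
PV of perpetuity: 368115.94203 / (1+0.069)^6 = 246671.17050
Total PV = 33803.72184 + 246671.17050 = 280474.89234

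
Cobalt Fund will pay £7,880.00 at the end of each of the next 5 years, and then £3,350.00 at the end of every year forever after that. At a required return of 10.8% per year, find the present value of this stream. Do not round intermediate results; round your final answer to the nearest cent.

£47845.51

PV of 5-year annuity: £7,880.00 × [1 − (1+0.108)^−5] / 0.108 = 29270.78841
Perpetuity value at year 5: £3,350.00 / 0.108 = 31018.51852
PV of perpetuity: 31018.51852 / (1+0.108)^5 = 18574.71888
Total PV = 29270.78841 + 18574.71888 = 47845.50729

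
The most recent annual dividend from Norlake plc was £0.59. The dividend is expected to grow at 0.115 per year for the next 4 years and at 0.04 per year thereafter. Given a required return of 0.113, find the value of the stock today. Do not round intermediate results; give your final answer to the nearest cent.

£10.84

D_1 = 0.65785
D_2 = 0.73350
D_3 = 0.81786
D_4 = 0.91191
Terminal value at year 4: TV = D_4×(1+g_2)/(r−g_2) = 0.94839/0.073 = 12.99158
P_0 = D_1/(1+r)^1 + D_2/(1+r)^2 + D_3/(1+r)^3 + D_4/(1+r)^4 + TV/(1+r)^4
    = 0.59106 + 0.59212 + 0.59319 + 0.59425 + 8.46606 = 10.83668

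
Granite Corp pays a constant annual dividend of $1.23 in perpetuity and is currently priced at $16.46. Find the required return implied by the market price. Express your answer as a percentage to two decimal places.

P = C/r ⇒ r = C/P = $1.23/$16.46 = 0.074727

7.47%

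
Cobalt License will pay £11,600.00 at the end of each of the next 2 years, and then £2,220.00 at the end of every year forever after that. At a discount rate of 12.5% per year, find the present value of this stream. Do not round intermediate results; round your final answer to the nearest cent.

£33509.14

PV of 2-year annuity: £11,600.00 × [1 − (1+0.125)^−2] / 0.125 = 19476.54321
Perpetuity value at year 2: £2,220.00 / 0.125 = 17760.00000
PV of perpetuity: 17760.00000 / (1+0.125)^2 = 14032.59259
Total PV = 19476.54321 + 14032.59259 = 33509.13580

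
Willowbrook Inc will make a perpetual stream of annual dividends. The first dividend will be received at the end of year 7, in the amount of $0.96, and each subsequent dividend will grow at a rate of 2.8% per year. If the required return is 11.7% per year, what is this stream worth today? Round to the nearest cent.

$5.55

Value at end of year 6: C₁ / (r − g) = $0.96 / (0.117 − 0.028) = $10.7865
Discount to today: PV = $10.7865 / (1 + 0.117)^6 = $10.7865 / 1.942312 = $5.55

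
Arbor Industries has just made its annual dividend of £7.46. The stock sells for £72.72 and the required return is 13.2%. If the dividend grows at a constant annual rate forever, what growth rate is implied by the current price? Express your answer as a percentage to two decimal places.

P = D₀(1+g)/(r−g) ⇒ P(r−g) = D₀(1+g) ⇒ g(P+D₀) = P·r − D₀
g = (P·r − D₀)/(P + D₀) = (£72.72×0.132 − £7.46) / (£72.72 + £7.46) = 0.026678

2.67%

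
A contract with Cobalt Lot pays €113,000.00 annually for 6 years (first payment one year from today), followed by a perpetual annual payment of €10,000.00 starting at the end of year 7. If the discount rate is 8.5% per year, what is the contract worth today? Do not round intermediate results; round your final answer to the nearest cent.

PV of 6-year annuity: €113,000.00 × [1 − (1+0.085)^−6] / 0.085 = 514555.35016
Perpetuity value at year 6: €10,000.00 / 0.085 = 117647.05882
PV of perpetuity: 117647.05882 / (1+0.085)^6 = 72111.18713
Total PV = 514555.35016 + 72111.18713 = 586666.53729

€586666.54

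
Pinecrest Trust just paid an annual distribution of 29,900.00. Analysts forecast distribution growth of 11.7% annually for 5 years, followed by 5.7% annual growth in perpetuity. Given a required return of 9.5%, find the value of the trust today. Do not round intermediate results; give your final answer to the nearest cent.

1077422.45

D_1 = 33398.30000
D_2 = 37305.90110
D_3 = 41670.69153
D_4 = 46546.16244
D_5 = 51992.06344
Terminal value at year 5: TV = D_5×(1+g_2)/(r−g_2) = 54955.61106/0.038 = 1446200.29103
P_0 = D_1/(1+r)^1 + D_2/(1+r)^2 + D_3/(1+r)^3 + D_4/(1+r)^4 + D_5/(1+r)^5 + TV/(1+r)^5
    = 30500.73059 + 31113.53066 + 31738.64269 + 32376.31405 + 33026.79707 + 918666.43440 = 1077422.44947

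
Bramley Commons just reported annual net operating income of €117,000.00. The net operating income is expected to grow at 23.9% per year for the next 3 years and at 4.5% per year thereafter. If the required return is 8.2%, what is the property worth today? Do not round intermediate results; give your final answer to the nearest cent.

€5424795.88

D_1 = 144963.00000
D_2 = 179609.15700
D_3 = 222535.74552
Terminal value at year 3: TV = D_3×(1+g_2)/(r−g_2) = 232549.85407/0.037 = 6285131.19112
P_0 = D_1/(1+r)^1 + D_2/(1+r)^2 + D_3/(1+r)^3 + TV/(1+r)^3
    = 133976.89464 + 153417.16493 + 175678.25079 + 4961723.56956 = 5424795.87993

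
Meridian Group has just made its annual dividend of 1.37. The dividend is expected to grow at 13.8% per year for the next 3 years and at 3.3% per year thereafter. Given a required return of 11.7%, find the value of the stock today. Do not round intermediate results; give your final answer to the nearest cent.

22.08

D_1 = 1.55906
D_2 = 1.77421
D_3 = 2.01905
Terminal value at year 3: TV = D_3×(1+g_2)/(r−g_2) = 2.08568/0.084 = 24.82952
P_0 = D_1/(1+r)^1 + D_2/(1+r)^2 + D_3/(1+r)^3 + TV/(1+r)^3
    = 1.39576 + 1.42200 + 1.44873 + 17.81595 = 22.08243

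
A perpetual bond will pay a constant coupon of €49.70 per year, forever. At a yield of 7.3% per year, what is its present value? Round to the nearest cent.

€680.82

Level perpetuity: PV = C / r = €49.70 / 0.073 = €680.82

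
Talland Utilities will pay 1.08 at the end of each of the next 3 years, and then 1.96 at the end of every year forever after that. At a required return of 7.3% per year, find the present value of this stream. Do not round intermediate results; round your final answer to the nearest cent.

24.55

PV of 3-year annuity: 1.08 × [1 − (1+0.073)^−3] / 0.073 = 2.81880
Perpetuity value at year 3: 1.96 / 0.073 = 26.84932
PV of perpetuity: 26.84932 / (1+0.073)^3 = 21.73372
Total PV = 2.81880 + 21.73372 = 24.55252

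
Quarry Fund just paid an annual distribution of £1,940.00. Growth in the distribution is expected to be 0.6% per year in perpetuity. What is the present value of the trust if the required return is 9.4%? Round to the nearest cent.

£22177.73

D₁ = D₀ × (1 + g) = £1,940.00 × 1.006 = £1,951.6400
Growing perpetuity: P = D₁ / (r − g) = £1,951.6400 / (0.094 − 0.006) = £22,177.73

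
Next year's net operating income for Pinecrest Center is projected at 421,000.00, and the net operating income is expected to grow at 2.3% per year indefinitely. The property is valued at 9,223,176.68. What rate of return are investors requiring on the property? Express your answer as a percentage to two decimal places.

6.86%

P = D₁/(r − g) ⇒ r = D₁/P + g = 421,000.0000/9,223,176.68 + 0.023 = 0.045646 + 0.023 = 0.068646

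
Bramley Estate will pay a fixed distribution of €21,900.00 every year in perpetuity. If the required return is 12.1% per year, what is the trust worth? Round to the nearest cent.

Level perpetuity: PV = C / r = €21,900.00 / 0.121 = €180,991.74

€180991.74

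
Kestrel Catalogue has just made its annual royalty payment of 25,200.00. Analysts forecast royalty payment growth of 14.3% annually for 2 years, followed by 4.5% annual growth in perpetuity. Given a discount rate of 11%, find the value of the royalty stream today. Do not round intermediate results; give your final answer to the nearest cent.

482255.70

D_1 = 28803.60000
D_2 = 32922.51480
Terminal value at year 2: TV = D_2×(1+g_2)/(r−g_2) = 34404.02797/0.065 = 529292.73794
P_0 = D_1/(1+r)^1 + D_2/(1+r)^2 + TV/(1+r)^2
    = 25949.18919 + 26720.65157 + 429585.85986 = 482255.70062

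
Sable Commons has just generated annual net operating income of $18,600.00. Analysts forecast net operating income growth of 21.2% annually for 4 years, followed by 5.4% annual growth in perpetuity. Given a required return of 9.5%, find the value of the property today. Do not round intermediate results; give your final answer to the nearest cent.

D_1 = 22543.20000
D_2 = 27322.35840
D_3 = 33114.69838
D_4 = 40135.01444
Terminal value at year 4: TV = D_4×(1+g_2)/(r−g_2) = 42302.30522/0.041 = 1031763.54188
P_0 = D_1/(1+r)^1 + D_2/(1+r)^2 + D_3/(1+r)^3 + D_4/(1+r)^4 + TV/(1+r)^4
    = 20587.39726 + 22787.14656 + 25221.93756 + 27916.88431 + 717668.19669 = 814181.56237

$814181.56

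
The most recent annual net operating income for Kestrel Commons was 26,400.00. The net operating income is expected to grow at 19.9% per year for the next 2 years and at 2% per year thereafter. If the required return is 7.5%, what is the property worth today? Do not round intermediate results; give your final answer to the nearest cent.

671350.77

D_1 = 31653.60000
D_2 = 37952.66640
Terminal value at year 2: TV = D_2×(1+g_2)/(r−g_2) = 38711.71973/0.055 = 703849.44960
P_0 = D_1/(1+r)^1 + D_2/(1+r)^2 + TV/(1+r)^2
    = 29445.20930 + 32841.67996 + 609063.88283 = 671350.77209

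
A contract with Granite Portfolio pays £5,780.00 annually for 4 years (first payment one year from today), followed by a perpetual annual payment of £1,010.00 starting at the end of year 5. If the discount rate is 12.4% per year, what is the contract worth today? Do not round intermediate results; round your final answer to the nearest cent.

PV of 4-year annuity: £5,780.00 × [1 − (1+0.124)^−4] / 0.124 = 17408.99948
Perpetuity value at year 4: £1,010.00 / 0.124 = 8145.16129
PV of perpetuity: 8145.16129 / (1+0.124)^4 = 5103.10429
Total PV = 17408.99948 + 5103.10429 = 22512.10377

£22512.10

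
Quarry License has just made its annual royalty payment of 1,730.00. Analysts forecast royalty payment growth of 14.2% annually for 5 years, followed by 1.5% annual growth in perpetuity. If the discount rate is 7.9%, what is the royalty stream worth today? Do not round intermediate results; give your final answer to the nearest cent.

46726.47

D_1 = 1975.66000
D_2 = 2256.20372
D_3 = 2576.58465
D_4 = 2942.45967
D_5 = 3360.28894
Terminal value at year 5: TV = D_5×(1+g_2)/(r−g_2) = 3410.69328/0.064 = 53292.08243
P_0 = D_1/(1+r)^1 + D_2/(1+r)^2 + D_3/(1+r)^3 + D_4/(1+r)^4 + D_5/(1+r)^5 + TV/(1+r)^5
    = 1831.01019 + 1937.91811 + 2051.06810 + 2170.82463 + 2297.57342 + 36438.07853 = 46726.47300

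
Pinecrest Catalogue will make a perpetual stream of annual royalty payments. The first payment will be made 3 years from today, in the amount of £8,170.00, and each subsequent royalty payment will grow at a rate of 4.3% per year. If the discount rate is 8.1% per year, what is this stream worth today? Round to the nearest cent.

Value at end of year 2: C₁ / (r − g) = £8,170.00 / (0.081 − 0.043) = £215,000.0000
Discount to today: PV = £215,000.0000 / (1 + 0.081)^2 = £215,000.0000 / 1.168561 = £183,986.97

£183986.97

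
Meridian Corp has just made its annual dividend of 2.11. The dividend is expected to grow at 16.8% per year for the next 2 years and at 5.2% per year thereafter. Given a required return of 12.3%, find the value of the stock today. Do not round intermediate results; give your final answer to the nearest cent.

38.30

D_1 = 2.46448
D_2 = 2.87851
Terminal value at year 2: TV = D_2×(1+g_2)/(r−g_2) = 3.02820/0.071 = 42.65064
P_0 = D_1/(1+r)^1 + D_2/(1+r)^2 + TV/(1+r)^2
    = 2.19455 + 2.28249 + 33.81941 = 38.29645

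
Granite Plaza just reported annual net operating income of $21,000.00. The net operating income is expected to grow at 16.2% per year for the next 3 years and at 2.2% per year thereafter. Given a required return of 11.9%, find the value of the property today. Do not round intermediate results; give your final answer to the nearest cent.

$315724.42

D_1 = 24402.00000
D_2 = 28355.12400
D_3 = 32948.65409
Terminal value at year 3: TV = D_3×(1+g_2)/(r−g_2) = 33673.52448/0.097 = 347149.73689
P_0 = D_1/(1+r)^1 + D_2/(1+r)^2 + D_3/(1+r)^3 + TV/(1+r)^3
    = 21806.97051 + 22644.95061 + 23515.13191 + 247757.36920 = 315724.42223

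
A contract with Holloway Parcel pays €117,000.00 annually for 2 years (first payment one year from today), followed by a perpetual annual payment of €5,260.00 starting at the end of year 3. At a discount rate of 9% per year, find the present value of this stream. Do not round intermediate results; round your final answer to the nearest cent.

PV of 2-year annuity: €117,000.00 × [1 − (1+0.09)^−2] / 0.09 = 205816.00875
Perpetuity value at year 2: €5,260.00 / 0.09 = 58444.44444
PV of perpetuity: 58444.44444 / (1+0.09)^2 = 49191.51961
Total PV = 205816.00875 + 49191.51961 = 255007.52836

€255007.53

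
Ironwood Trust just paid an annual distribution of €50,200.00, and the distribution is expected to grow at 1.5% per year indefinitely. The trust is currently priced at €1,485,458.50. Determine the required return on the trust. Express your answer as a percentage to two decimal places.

4.93%

D₁ = €50,200.00 × 1.015 = €50,953.0000
P = D₁/(r − g) ⇒ r = D₁/P + g = €50,953.0000/€1,485,458.50 + 0.015 = 0.034301 + 0.015 = 0.049301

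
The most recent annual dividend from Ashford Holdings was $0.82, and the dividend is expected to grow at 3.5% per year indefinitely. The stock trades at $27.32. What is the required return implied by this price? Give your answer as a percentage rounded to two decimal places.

6.61%

D₁ = $0.82 × 1.035 = $0.8487
P = D₁/(r − g) ⇒ r = D₁/P + g = $0.8487/$27.32 + 0.035 = 0.031065 + 0.035 = 0.066065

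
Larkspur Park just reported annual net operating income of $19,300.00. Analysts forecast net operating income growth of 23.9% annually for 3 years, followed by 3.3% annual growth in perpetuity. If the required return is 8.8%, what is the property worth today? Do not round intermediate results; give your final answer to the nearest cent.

$610840.84

D_1 = 23912.70000
D_2 = 29627.83530
D_3 = 36708.88794
Terminal value at year 3: TV = D_3×(1+g_2)/(r−g_2) = 37920.28124/0.055 = 689459.65888
P_0 = D_1/(1+r)^1 + D_2/(1+r)^2 + D_3/(1+r)^3 + TV/(1+r)^3
    = 21978.58456 + 25028.92120 + 28502.60420 + 535330.72980 = 610840.83976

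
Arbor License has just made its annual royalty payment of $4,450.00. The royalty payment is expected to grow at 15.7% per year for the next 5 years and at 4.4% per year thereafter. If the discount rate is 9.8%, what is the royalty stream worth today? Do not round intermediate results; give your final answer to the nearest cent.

$137873.43

D_1 = 5148.65000
D_2 = 5956.98805
D_3 = 6892.23517
D_4 = 7974.31610
D_5 = 9226.28372
Terminal value at year 5: TV = D_5×(1+g_2)/(r−g_2) = 9632.24021/0.054 = 178374.81865
P_0 = D_1/(1+r)^1 + D_2/(1+r)^2 + D_3/(1+r)^3 + D_4/(1+r)^4 + D_5/(1+r)^5 + TV/(1+r)^5
    = 4689.11658 + 4941.08186 + 5206.58625 + 5486.35728 + 5781.16154 + 111769.12320 = 137873.42671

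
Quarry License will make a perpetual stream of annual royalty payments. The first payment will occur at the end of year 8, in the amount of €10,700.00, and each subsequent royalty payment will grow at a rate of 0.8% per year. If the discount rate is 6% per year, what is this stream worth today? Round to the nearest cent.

Value at end of year 7: C₁ / (r − g) = €10,700.00 / (0.06 − 0.008) = €205,769.2308
Discount to today: PV = €205,769.2308 / (1 + 0.06)^7 = €205,769.2308 / 1.503630 = €136,848.29

€136848.29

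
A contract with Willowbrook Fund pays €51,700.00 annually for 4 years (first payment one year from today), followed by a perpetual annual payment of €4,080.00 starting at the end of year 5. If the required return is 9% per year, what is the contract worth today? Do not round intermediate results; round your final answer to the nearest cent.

€199608.79

PV of 4-year annuity: €51,700.00 × [1 − (1+0.09)^−4] / 0.09 = 167493.51764
Perpetuity value at year 4: €4,080.00 / 0.09 = 45333.33333
PV of perpetuity: 45333.33333 / (1+0.09)^4 = 32115.27623
Total PV = 167493.51764 + 32115.27623 = 199608.79388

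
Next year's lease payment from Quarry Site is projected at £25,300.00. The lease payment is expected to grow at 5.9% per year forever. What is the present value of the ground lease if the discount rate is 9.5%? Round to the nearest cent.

Growing perpetuity: P = D₁ / (r − g) = £25,300.0000 / (0.095 − 0.059) = £702,777.78

£702777.78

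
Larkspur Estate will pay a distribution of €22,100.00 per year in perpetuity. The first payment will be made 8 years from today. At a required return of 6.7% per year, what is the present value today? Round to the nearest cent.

Value at end of year 7: C / r = €22,100.00 / 0.067 = €329,850.7463
Discount to today: PV = €329,850.7463 / (1 + 0.067)^7 = €329,850.7463 / 1.574530 = €209,491.56

€209491.56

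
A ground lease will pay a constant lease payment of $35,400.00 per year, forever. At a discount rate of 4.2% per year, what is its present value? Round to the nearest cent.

Level perpetuity: PV = C / r = $35,400.00 / 0.042 = $842,857.14

$842857.14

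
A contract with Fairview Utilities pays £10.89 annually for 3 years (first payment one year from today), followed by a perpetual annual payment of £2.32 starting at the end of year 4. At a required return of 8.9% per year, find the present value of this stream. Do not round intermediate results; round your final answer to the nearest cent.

PV of 3-year annuity: £10.89 × [1 − (1+0.089)^−3] / 0.089 = 27.61500
Perpetuity value at year 3: £2.32 / 0.089 = 26.06742
PV of perpetuity: 26.06742 / (1+0.089)^3 = 20.18433
Total PV = 27.61500 + 20.18433 = 47.79933

£47.80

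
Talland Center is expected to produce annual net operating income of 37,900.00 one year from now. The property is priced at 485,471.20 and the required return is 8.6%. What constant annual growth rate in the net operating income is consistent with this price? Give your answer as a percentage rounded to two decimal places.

0.79%

P = D₁/(r−g) ⇒ g = r − D₁/P = 0.086 − 37,900.00/485,471.20 = 0.007932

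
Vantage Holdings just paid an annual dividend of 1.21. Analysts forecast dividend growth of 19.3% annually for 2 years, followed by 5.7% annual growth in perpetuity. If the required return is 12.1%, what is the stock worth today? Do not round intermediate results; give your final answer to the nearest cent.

25.29

D_1 = 1.44353
D_2 = 1.72213
Terminal value at year 2: TV = D_2×(1+g_2)/(r−g_2) = 1.82029/0.064 = 28.44207
P_0 = D_1/(1+r)^1 + D_2/(1+r)^2 + TV/(1+r)^2
    = 1.28772 + 1.37042 + 22.63341 = 25.29155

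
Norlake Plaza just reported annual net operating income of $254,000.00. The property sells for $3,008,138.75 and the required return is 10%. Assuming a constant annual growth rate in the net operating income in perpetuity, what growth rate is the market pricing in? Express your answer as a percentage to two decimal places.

1.44%

P = D₀(1+g)/(r−g) ⇒ P(r−g) = D₀(1+g) ⇒ g(P+D₀) = P·r − D₀
g = (P·r − D₀)/(P + D₀) = ($3,008,138.75×0.1 − $254,000.00) / ($3,008,138.75 + $254,000.00) = 0.014351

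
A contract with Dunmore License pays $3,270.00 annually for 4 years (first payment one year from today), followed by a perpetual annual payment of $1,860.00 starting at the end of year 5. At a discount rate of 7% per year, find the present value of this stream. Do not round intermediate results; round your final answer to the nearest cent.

$31347.40

PV of 4-year annuity: $3,270.00 × [1 − (1+0.07)^−4] / 0.07 = 11076.18081
Perpetuity value at year 4: $1,860.00 / 0.07 = 26571.42857
PV of perpetuity: 26571.42857 / (1+0.07)^4 = 20271.21563
Total PV = 11076.18081 + 20271.21563 = 31347.39644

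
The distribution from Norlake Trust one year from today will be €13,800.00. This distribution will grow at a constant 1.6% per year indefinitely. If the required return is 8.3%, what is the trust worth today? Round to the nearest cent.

Growing perpetuity: P = D₁ / (r − g) = €13,800.0000 / (0.083 − 0.016) = €205,970.15

€205970.15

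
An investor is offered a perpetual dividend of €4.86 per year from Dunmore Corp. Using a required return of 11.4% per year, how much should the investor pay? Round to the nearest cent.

Level perpetuity: PV = C / r = €4.86 / 0.114 = €42.63

€42.63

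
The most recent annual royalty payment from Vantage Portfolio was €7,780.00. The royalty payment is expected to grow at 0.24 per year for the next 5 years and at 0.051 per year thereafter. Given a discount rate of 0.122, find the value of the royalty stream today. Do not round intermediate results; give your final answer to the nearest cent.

€242910.99

D_1 = 9647.20000
D_2 = 11962.52800
D_3 = 14833.53472
D_4 = 18393.58305
D_5 = 22808.04299
Terminal value at year 5: TV = D_5×(1+g_2)/(r−g_2) = 23971.25318/0.071 = 337623.28419
P_0 = D_1/(1+r)^1 + D_2/(1+r)^2 + D_3/(1+r)^3 + D_4/(1+r)^4 + D_5/(1+r)^5 + TV/(1+r)^5
    = 8598.21747 + 9502.48633 + 10501.85655 + 11606.32988 + 12826.95993 + 189875.13931 = 242910.98947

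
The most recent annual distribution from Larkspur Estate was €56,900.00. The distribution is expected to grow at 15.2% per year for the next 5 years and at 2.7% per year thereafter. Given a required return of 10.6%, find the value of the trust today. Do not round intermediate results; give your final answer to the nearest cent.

€1228893.64

D_1 = 65548.80000
D_2 = 75512.21760
D_3 = 86990.07468
D_4 = 100212.56603
D_5 = 115444.87606
Terminal value at year 5: TV = D_5×(1+g_2)/(r−g_2) = 118561.88772/0.079 = 1500783.38880
P_0 = D_1/(1+r)^1 + D_2/(1+r)^2 + D_3/(1+r)^3 + D_4/(1+r)^4 + D_5/(1+r)^5 + TV/(1+r)^5
    = 59266.54611 + 61731.52000 + 64299.01541 + 66973.29634 + 69758.80414 + 906864.45385 = 1228893.63585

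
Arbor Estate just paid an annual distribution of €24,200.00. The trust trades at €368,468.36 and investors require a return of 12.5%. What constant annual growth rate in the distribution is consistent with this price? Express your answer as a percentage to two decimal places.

P = D₀(1+g)/(r−g) ⇒ P(r−g) = D₀(1+g) ⇒ g(P+D₀) = P·r − D₀
g = (P·r − D₀)/(P + D₀) = (€368,468.36×0.125 − €24,200.00) / (€368,468.36 + €24,200.00) = 0.055667

5.57%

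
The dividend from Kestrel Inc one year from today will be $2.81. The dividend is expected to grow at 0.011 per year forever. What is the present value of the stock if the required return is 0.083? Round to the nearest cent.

$39.03

Growing perpetuity: P = D₁ / (r − g) = $2.8100 / (0.083 − 0.011) = $39.03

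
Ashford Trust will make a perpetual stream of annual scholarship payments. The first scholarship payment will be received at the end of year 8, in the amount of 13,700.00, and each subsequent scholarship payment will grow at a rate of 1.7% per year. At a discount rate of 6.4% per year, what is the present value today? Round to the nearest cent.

188812.75

Value at end of year 7: C₁ / (r − g) = 13,700.00 / (0.064 − 0.017) = 291,489.3617
Discount to today: PV = 291,489.3617 / (1 + 0.064)^7 = 291,489.3617 / 1.543801 = 188,812.75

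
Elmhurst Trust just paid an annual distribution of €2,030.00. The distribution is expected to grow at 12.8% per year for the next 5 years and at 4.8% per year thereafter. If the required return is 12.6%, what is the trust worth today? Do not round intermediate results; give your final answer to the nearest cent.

D_1 = 2289.84000
D_2 = 2582.93952
D_3 = 2913.55578
D_4 = 3286.49092
D_5 = 3707.16176
Terminal value at year 5: TV = D_5×(1+g_2)/(r−g_2) = 3885.10552/0.078 = 49809.04513
P_0 = D_1/(1+r)^1 + D_2/(1+r)^2 + D_3/(1+r)^3 + D_4/(1+r)^4 + D_5/(1+r)^5 + TV/(1+r)^5
    = 2033.60568 + 2037.21777 + 2040.83628 + 2044.46121 + 2048.09258 + 27517.96181 = 37722.17532

€37722.18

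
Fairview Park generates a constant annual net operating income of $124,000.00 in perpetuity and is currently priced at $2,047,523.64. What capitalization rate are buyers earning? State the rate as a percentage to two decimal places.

6.06%

P = C/r ⇒ r = C/P = $124,000.00/$2,047,523.64 = 0.060561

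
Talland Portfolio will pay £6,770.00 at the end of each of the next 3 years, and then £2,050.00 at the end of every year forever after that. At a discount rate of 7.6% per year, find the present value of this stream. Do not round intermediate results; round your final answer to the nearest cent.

PV of 3-year annuity: £6,770.00 × [1 − (1+0.076)^−3] / 0.076 = 17573.64254
Perpetuity value at year 3: £2,050.00 / 0.076 = 26973.68421
PV of perpetuity: 26973.68421 / (1+0.076)^3 = 21652.27103
Total PV = 17573.64254 + 21652.27103 = 39225.91357

£39225.91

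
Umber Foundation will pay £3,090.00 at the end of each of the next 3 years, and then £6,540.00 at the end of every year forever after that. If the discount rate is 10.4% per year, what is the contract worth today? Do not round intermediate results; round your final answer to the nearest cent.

£54365.04

PV of 3-year annuity: £3,090.00 × [1 − (1+0.104)^−3] / 0.104 = 7630.58004
Perpetuity value at year 3: £6,540.00 / 0.104 = 62884.61538
PV of perpetuity: 62884.61538 / (1+0.104)^3 = 46734.45569
Total PV = 7630.58004 + 46734.45569 = 54365.03573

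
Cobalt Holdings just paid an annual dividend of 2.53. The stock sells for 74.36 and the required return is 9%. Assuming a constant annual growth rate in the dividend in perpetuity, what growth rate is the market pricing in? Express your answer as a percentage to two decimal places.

5.41%

P = D₀(1+g)/(r−g) ⇒ P(r−g) = D₀(1+g) ⇒ g(P+D₀) = P·r − D₀
g = (P·r − D₀)/(P + D₀) = (74.36×0.09 − 2.53) / (74.36 + 2.53) = 0.054134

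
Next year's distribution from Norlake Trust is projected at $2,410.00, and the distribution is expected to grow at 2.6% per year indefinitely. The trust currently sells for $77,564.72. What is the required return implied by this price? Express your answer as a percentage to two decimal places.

5.71%

P = D₁/(r − g) ⇒ r = D₁/P + g = $2,410.0000/$77,564.72 + 0.026 = 0.031071 + 0.026 = 0.057071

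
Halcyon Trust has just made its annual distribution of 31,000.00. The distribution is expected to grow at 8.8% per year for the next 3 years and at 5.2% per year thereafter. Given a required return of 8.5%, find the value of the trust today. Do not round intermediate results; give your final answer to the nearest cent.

1089977.75

D_1 = 33728.00000
D_2 = 36696.06400
D_3 = 39925.31763
Terminal value at year 3: TV = D_3×(1+g_2)/(r−g_2) = 42001.43415/0.033 = 1272770.73178
P_0 = D_1/(1+r)^1 + D_2/(1+r)^2 + D_3/(1+r)^3 + TV/(1+r)^3
    = 31085.71429 + 31171.66557 + 31257.85451 + 996462.51336 = 1089977.74772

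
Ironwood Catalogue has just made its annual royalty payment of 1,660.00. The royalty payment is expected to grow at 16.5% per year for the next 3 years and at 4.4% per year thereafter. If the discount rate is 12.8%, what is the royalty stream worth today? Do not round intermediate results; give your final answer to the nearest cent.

D_1 = 1933.90000
D_2 = 2252.99350
D_3 = 2624.73743
Terminal value at year 3: TV = D_3×(1+g_2)/(r−g_2) = 2740.22587/0.084 = 32621.73660
P_0 = D_1/(1+r)^1 + D_2/(1+r)^2 + D_3/(1+r)^3 + TV/(1+r)^3
    = 1714.45035 + 1770.68676 + 1828.76780 + 22728.97117 = 28042.87608

28042.88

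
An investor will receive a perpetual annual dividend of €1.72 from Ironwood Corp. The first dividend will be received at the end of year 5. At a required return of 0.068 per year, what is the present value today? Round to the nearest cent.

€19.44

Value at end of year 4: C / r = €1.72 / 0.068 = €25.2941
Discount to today: PV = €25.2941 / (1 + 0.068)^4 = €25.2941 / 1.301023 = €19.44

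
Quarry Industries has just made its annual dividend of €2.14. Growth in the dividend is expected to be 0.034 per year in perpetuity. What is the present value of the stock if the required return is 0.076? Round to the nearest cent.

€52.68

D₁ = D₀ × (1 + g) = €2.14 × 1.034 = €2.2128
Growing perpetuity: P = D₁ / (r − g) = €2.2128 / (0.076 − 0.034) = €52.68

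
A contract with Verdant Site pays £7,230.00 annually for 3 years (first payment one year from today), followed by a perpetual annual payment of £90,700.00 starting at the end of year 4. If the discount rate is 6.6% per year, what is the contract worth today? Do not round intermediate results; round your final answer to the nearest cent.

£1153579.99

PV of 3-year annuity: £7,230.00 × [1 − (1+0.066)^−3] / 0.066 = 19113.32714
Perpetuity value at year 3: £90,700.00 / 0.066 = 1374242.42424
PV of perpetuity: 1374242.42424 / (1+0.066)^3 = 1134466.66051
Total PV = 19113.32714 + 1134466.66051 = 1153579.98766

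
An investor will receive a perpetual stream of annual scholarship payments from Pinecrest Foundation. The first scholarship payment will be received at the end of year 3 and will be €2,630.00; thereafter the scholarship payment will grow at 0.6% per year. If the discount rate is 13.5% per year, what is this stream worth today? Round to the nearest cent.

Value at end of year 2: C₁ / (r − g) = €2,630.00 / (0.135 − 0.006) = €20,387.5969
Discount to today: PV = €20,387.5969 / (1 + 0.135)^2 = €20,387.5969 / 1.288225 = €15,826.11

€15826.11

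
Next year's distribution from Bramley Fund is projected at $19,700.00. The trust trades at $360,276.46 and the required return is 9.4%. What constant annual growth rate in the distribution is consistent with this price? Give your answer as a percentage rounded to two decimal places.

P = D₁/(r−g) ⇒ g = r − D₁/P = 0.094 − $19,700.00/$360,276.46 = 0.039320

3.93%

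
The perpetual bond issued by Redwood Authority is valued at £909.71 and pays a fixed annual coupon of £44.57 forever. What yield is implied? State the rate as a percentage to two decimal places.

4.90%

P = C/r ⇒ r = C/P = £44.57/£909.71 = 0.048994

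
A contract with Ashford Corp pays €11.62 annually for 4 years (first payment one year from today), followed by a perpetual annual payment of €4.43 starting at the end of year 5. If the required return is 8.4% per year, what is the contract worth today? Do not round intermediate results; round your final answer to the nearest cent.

€76.34

PV of 4-year annuity: €11.62 × [1 − (1+0.084)^−4] / 0.084 = 38.14672
Perpetuity value at year 4: €4.43 / 0.084 = 52.73810
PV of perpetuity: 52.73810 / (1+0.084)^4 = 38.19507
Total PV = 38.14672 + 38.19507 = 76.34179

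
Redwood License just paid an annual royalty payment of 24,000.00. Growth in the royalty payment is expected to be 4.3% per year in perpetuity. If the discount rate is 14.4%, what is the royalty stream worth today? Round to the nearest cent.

D₁ = D₀ × (1 + g) = 24,000.00 × 1.043 = 25,032.0000
Growing perpetuity: P = D₁ / (r − g) = 25,032.0000 / (0.144 − 0.043) = 247,841.58

247841.58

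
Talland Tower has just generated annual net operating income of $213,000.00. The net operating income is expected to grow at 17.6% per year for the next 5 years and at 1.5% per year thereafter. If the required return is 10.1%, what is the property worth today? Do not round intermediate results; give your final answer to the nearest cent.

D_1 = 250488.00000
D_2 = 294573.88800
D_3 = 346418.89229
D_4 = 407388.61733
D_5 = 479089.01398
Terminal value at year 5: TV = D_5×(1+g_2)/(r−g_2) = 486275.34919/0.086 = 5654364.52547
P_0 = D_1/(1+r)^1 + D_2/(1+r)^2 + D_3/(1+r)^3 + D_4/(1+r)^4 + D_5/(1+r)^5 + TV/(1+r)^5
    = 227509.53678 + 243007.46163 + 259561.10343 + 277242.37751 + 296128.09805 + 3495000.22698 = 4798448.80439

$4798448.80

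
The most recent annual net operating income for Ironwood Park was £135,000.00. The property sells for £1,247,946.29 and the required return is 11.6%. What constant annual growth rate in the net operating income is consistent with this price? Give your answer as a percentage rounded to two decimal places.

P = D₀(1+g)/(r−g) ⇒ P(r−g) = D₀(1+g) ⇒ g(P+D₀) = P·r − D₀
g = (P·r − D₀)/(P + D₀) = (£1,247,946.29×0.116 − £135,000.00) / (£1,247,946.29 + £135,000.00) = 0.007059

0.71%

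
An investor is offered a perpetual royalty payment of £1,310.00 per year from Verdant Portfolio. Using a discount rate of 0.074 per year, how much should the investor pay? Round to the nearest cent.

Level perpetuity: PV = C / r = £1,310.00 / 0.074 = £17,702.70

£17702.70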